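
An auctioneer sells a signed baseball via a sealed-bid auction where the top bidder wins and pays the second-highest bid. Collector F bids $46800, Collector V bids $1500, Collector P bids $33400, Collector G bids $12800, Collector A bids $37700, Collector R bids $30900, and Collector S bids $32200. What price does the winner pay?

Bids in descending order: Collector F $46800; Collector A $37700; Collector P $33400; Collector S $32200; Collector R $30900; Collector G $12800; Collector V $1500.
Collector F is the highest bidder, so Collector F wins.
Under the second-price rule, the price is the second-highest bid: $37700.

Price paid: $37700.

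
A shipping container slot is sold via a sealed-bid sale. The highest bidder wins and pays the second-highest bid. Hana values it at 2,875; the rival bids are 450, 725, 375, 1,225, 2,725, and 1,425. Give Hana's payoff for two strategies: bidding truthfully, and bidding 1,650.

(a) 150  (b) 0

The highest competing bid is 2,725.
Bidding truthfully at 2,875: Hana has the top bid, wins, and pays the second-highest bid 2,725. Payoff = 2,875 − 2,725 = 150.
Bidding 1,650: the top bid is 2,725 (a rival), so Hana loses. Payoff = 0.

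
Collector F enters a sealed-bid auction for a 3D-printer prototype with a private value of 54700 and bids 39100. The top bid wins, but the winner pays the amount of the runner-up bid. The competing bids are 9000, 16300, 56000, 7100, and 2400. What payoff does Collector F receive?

Highest competing bid: 56000.
Collector F's bid 39100 is not the highest, so Collector F loses, pays nothing, and earns zero payoff.

Collector F's payoff: 0.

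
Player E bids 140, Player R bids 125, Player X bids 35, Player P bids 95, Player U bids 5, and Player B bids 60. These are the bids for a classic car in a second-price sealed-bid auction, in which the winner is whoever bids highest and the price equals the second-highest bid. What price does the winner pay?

Ordered from highest: Player E 140 > Player R 125 > Player P 95 > Player B 60 > Player X 35 > Player U 5.
Player E is the highest bidder, so Player E wins.
Under the second-price rule, the price is the second-highest bid: 125.

Price paid: 125.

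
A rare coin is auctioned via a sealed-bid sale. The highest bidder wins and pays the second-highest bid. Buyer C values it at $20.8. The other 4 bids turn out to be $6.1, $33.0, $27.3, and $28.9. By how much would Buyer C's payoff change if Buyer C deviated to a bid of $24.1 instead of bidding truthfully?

The highest competing bid is $33.0.
Bidding truthfully at $20.8: the top bid is $33.0 (a rival), so Buyer C loses. Payoff = $0.0.
Bidding $24.1: the top bid is $33.0 (a rival), so Buyer C loses. Payoff = $0.0.
Change = $0.0 − $0.0 = $0.0.

$0.0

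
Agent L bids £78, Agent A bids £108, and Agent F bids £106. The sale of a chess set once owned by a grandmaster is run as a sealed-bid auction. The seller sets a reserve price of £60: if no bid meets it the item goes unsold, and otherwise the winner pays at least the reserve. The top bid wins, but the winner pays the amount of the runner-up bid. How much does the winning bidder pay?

Sorted high to low: Agent A £108; Agent F £106; Agent L £78.
Agent A has the highest bid, so Agent A wins.
The second-highest bid is £106, which exceeds the reserve, so that sets the price.

The winner pays £106.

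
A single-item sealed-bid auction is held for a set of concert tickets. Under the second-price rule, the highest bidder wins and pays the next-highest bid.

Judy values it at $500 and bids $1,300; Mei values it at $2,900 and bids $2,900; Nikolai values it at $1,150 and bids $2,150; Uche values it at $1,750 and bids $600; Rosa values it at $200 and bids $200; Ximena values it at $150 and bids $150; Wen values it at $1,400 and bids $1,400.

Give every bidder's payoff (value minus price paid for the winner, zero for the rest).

Bids in descending order: Mei $2,900; Nikolai $2,150; Wen $1,400; Judy $1,300; Uche $600; Rosa $200; Ximena $150.
Mei has the top bid and wins; the price is the second-highest bid, $2,150.
Mei's payoff = $2,900 − $2,150 = $750. All other bidders lose, so their payoff is 0.

Judy $0, Mei $750, Nikolai $0, Uche $0, Rosa $0, Ximena $0, Wen $0.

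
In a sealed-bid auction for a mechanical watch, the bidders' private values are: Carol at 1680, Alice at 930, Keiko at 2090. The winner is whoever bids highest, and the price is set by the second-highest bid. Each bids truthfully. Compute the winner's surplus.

Ranking the bids: Keiko 2090, then Carol 1680, then Alice 930.
Keiko wins with the top bid and pays the second-highest, 1680.
Surplus = 2090 − 1680 = 410.

410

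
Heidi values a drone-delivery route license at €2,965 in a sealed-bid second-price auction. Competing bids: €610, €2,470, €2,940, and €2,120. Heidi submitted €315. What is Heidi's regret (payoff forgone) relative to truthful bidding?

The highest competing bid is €2,940.
Bidding truthfully at €2,965: Heidi has the top bid, wins, and pays the second-highest bid €2,940. Payoff = €2,965 − €2,940 = €25.
Bidding €315: the top bid is €2,940 (a rival), so Heidi loses. Payoff = €0.
Regret = truthful payoff − actual payoff = €25 − €0 = €25.
Deviating from a truthful bid can only lose payoff in a second-price auction — never gain.

€25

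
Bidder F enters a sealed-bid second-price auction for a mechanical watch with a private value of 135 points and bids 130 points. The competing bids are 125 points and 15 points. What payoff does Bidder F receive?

Highest competing bid: 125 points.
Bidder F's bid 130 points is the highest overall, so Bidder F wins and pays the second-highest bid, 125 points.
Payoff = value − price = 135 points − 125 points = 10 points.

Bidder F's payoff: 10 points.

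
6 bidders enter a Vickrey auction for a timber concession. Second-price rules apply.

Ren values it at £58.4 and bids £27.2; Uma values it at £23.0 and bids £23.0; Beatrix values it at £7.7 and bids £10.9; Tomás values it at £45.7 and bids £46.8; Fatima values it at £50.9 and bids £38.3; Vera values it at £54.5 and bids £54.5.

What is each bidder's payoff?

Payoffs: Ren £0.0, Uma £0.0, Beatrix £0.0, Tomás £0.0, Fatima £0.0, Vera £7.7.

Bids in descending order: Vera £54.5 > Tomás £46.8 > Fatima £38.3 > Ren £27.2 > Uma £23.0 > Beatrix £10.9.
Vera has the top bid and wins; the price is the second-highest bid, £46.8.
Vera's payoff = £54.5 − £46.8 = £7.7. All other bidders lose, so their payoff is 0.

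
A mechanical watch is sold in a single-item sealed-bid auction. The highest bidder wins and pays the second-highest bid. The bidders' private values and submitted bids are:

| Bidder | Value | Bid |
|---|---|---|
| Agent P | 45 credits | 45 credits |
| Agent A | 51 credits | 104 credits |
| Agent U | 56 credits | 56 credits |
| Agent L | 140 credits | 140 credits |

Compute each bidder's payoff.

Payoffs: Agent P 0 credits, Agent A 0 credits, Agent U 0 credits, Agent L 36 credits.

Bids in descending order: Agent L 140 credits, then Agent A 104 credits, then Agent U 56 credits, then Agent P 45 credits.
Agent L has the top bid and wins; the price is the second-highest bid, 104 credits.
Agent L's payoff = 140 credits − 104 credits = 36 credits. All other bidders lose, so their payoff is 0.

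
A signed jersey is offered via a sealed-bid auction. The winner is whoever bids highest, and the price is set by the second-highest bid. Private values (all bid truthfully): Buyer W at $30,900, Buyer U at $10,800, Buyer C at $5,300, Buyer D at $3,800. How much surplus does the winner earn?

$20,100

Ordered from highest: Buyer W $30,900, then Buyer U $10,800, then Buyer C $5,300, then Buyer D $3,800.
Buyer W wins with the top bid and pays the second-highest, $10,800.
Surplus = $30,900 − $10,800 = $20,100.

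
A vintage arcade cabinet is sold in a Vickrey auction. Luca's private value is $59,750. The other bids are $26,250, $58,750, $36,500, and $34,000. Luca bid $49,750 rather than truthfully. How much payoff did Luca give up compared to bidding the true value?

$1,000

The highest competing bid is $58,750.
Bidding truthfully at $59,750: Luca has the top bid, wins, and pays the second-highest bid $58,750. Payoff = $59,750 − $58,750 = $1,000.
Bidding $49,750: the top bid is $58,750 (a rival), so Luca loses. Payoff = $0.
Regret = truthful payoff − actual payoff = $1,000 − $0 = $1,000.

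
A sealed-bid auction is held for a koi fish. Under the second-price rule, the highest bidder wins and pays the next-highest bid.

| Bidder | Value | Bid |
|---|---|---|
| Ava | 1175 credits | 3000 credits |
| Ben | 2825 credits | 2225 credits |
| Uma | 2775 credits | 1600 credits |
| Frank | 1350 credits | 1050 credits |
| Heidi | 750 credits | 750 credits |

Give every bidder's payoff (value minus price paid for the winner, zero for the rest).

Payoffs: Ava -1050 credits, Ben 0 credits, Uma 0 credits, Frank 0 credits, Heidi 0 credits.

Bids in descending order: Ava 3000 credits, then Ben 2225 credits, then Uma 1600 credits, then Frank 1050 credits, then Heidi 750 credits.
Ava has the top bid and wins; the price is the second-highest bid, 2225 credits.
Ava's payoff = 1175 credits − 2225 credits = -1050 credits. All other bidders lose, so their payoff is 0.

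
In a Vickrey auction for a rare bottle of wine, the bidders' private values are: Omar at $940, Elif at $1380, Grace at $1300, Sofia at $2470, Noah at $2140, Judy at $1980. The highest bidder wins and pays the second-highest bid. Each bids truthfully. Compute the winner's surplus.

Surplus = $330.

Ordered from highest: Sofia $2470 > Noah $2140 > Judy $1980 > Elif $1380 > Grace $1300 > Omar $940.
Sofia wins with the top bid and pays the second-highest, $2140.
Surplus = $2470 − $2140 = $330.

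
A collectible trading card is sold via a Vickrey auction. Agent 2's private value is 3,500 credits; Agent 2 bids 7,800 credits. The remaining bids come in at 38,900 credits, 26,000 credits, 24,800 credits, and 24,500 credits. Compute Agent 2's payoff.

Highest competing bid: 38,900 credits.
Agent 2's bid 7,800 credits is not the highest, so Agent 2 loses, pays nothing, and earns zero payoff.

0 credits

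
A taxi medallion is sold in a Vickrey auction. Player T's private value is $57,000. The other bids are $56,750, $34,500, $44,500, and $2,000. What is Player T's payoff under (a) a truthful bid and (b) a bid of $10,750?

(a) $250  (b) $0

The highest competing bid is $56,750.
Bidding truthfully at $57,000: Player T has the top bid, wins, and pays the second-highest bid $56,750. Payoff = $57,000 − $56,750 = $250.
Bidding $10,750: the top bid is $56,750 (a rival), so Player T loses. Payoff = $0.
Deviating from a truthful bid can only lose payoff in a second-price auction — never gain.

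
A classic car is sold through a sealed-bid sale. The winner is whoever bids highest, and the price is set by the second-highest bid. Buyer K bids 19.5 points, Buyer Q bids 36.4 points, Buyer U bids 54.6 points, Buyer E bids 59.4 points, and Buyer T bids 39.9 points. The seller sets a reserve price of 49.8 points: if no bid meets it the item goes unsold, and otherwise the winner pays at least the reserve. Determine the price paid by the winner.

Sorted high to low: Buyer E 59.4 points > Buyer U 54.6 points > Buyer T 39.9 points > Buyer Q 36.4 points > Buyer K 19.5 points.
Buyer E has the highest bid, so Buyer E wins.
The second-highest bid is 54.6 points, which exceeds the reserve, so that sets the price.

The winner pays 54.6 points.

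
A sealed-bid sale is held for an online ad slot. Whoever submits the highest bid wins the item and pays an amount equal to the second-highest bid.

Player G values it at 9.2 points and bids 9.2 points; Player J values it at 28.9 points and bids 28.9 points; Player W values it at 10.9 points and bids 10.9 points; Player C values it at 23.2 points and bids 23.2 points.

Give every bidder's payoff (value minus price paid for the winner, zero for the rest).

Payoffs: Player G 0.0 points, Player J 5.7 points, Player W 0.0 points, Player C 0.0 points.

Ordered from highest: Player J 28.9 points; Player C 23.2 points; Player W 10.9 points; Player G 9.2 points.
Player J has the top bid and wins; the price is the second-highest bid, 23.2 points.
Player J's payoff = 28.9 points − 23.2 points = 5.7 points. All other bidders lose, so their payoff is 0.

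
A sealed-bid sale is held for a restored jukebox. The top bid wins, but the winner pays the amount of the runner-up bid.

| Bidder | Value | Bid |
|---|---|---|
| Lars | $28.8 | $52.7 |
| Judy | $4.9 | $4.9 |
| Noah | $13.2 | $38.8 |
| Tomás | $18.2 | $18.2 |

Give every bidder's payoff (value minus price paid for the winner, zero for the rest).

Payoffs: Lars -$10.0, Judy $0.0, Noah $0.0, Tomás $0.0.

Ranking the bids: Lars $52.7, then Noah $38.8, then Tomás $18.2, then Judy $4.9.
Lars has the top bid and wins; the price is the second-highest bid, $38.8.
Lars's payoff = $28.8 − $38.8 = -$10.0. All other bidders lose, so their payoff is 0.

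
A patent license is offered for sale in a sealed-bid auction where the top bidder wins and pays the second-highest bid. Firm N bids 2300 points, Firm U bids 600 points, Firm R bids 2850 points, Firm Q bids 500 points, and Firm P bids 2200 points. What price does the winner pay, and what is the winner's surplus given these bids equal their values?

Price 2300 points; surplus 550 points.

Ranking the bids: Firm R 2850 points > Firm N 2300 points > Firm P 2200 points > Firm U 600 points > Firm Q 500 points.
Firm R is the highest bidder, so Firm R wins.
Under the second-price rule, the price is the second-highest bid: 2300 points.
Surplus = 2850 points − 2300 points = 550 points.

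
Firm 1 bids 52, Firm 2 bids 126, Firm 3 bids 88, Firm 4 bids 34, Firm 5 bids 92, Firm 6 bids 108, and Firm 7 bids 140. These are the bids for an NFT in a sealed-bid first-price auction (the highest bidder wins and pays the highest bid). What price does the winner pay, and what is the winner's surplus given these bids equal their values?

Sorted high to low: Firm 7 140 > Firm 2 126 > Firm 6 108 > Firm 5 92 > Firm 3 88 > Firm 1 52 > Firm 4 34.
Firm 7 is the highest bidder, so Firm 7 wins.
Under the first-price rule, the price is the highest bid: 140.
Surplus = 140 − 140 = 0.

The winner pays 140 for a surplus of 0.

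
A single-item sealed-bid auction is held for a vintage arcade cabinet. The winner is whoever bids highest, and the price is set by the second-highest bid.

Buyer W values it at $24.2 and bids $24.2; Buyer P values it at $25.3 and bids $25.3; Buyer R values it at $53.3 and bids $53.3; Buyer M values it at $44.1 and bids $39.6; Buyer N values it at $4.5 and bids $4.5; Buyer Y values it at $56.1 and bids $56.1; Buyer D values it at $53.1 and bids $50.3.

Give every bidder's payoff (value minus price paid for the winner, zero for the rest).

Sorted high to low: Buyer Y $56.1, then Buyer R $53.3, then Buyer D $50.3, then Buyer M $39.6, then Buyer P $25.3, then Buyer W $24.2, then Buyer N $4.5.
Buyer Y has the top bid and wins; the price is the second-highest bid, $53.3.
Buyer Y's payoff = $56.1 − $53.3 = $2.8. All other bidders lose, so their payoff is 0.

Payoffs: Buyer W $0.0, Buyer P $0.0, Buyer R $0.0, Buyer M $0.0, Buyer N $0.0, Buyer Y $2.8, Buyer D $0.0.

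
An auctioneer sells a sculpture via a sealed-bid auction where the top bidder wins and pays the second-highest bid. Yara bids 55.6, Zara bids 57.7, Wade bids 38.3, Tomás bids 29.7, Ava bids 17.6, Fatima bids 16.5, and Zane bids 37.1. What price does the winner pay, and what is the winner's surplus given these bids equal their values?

Ranking the bids: Zara 57.7; Yara 55.6; Wade 38.3; Zane 37.1; Tomás 29.7; Ava 17.6; Fatima 16.5.
Zara is the highest bidder, so Zara wins.
Under the second-price rule, the price is the second-highest bid: 55.6.
Surplus = 57.7 − 55.6 = 2.1.

Price 55.6; surplus 2.1.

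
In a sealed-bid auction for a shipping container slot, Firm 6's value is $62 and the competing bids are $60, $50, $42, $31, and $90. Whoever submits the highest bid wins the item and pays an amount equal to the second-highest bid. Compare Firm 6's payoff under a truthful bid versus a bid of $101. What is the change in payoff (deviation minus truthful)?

The highest competing bid is $90.
Bidding truthfully at $62: the top bid is $90 (a rival), so Firm 6 loses. Payoff = $0.
Bidding $101: Firm 6 has the top bid, wins, and pays the second-highest bid $90. Payoff = $62 − $90 = -$28.
Change = -$28 − $0 = -$28.

Payoff change: -$28.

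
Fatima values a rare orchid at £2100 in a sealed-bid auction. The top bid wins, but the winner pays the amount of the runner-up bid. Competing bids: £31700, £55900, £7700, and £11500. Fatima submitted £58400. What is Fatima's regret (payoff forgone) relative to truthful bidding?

The highest competing bid is £55900.
Bidding truthfully at £2100: the top bid is £55900 (a rival), so Fatima loses. Payoff = £0.
Bidding £58400: Fatima has the top bid, wins, and pays the second-highest bid £55900. Payoff = £2100 − £55900 = -£53800.
Regret = truthful payoff − actual payoff = £0 − -£53800 = £53800.
Deviating from a truthful bid can only lose payoff in a second-price auction — never gain.

Regret: £53800.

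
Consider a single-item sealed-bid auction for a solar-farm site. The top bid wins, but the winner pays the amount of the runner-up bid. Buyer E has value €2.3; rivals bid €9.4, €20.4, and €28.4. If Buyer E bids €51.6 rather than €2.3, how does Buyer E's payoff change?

Payoff change: -€26.1.

The highest competing bid is €28.4.
Bidding truthfully at €2.3: the top bid is €28.4 (a rival), so Buyer E loses. Payoff = €0.0.
Bidding €51.6: Buyer E has the top bid, wins, and pays the second-highest bid €28.4. Payoff = €2.3 − €28.4 = -€26.1.
Change = -€26.1 − €0.0 = -€26.1.
Deviating from a truthful bid can only lose payoff in a second-price auction — never gain.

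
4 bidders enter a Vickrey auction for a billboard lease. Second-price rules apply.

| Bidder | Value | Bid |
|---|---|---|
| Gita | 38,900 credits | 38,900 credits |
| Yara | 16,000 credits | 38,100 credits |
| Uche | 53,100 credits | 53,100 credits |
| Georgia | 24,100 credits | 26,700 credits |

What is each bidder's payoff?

Payoffs: Gita 0 credits, Yara 0 credits, Uche 14,200 credits, Georgia 0 credits.

Bids in descending order: Uche 53,100 credits, then Gita 38,900 credits, then Yara 38,100 credits, then Georgia 26,700 credits.
Uche has the top bid and wins; the price is the second-highest bid, 38,900 credits.
Uche's payoff = 53,100 credits − 38,900 credits = 14,200 credits. All other bidders lose, so their payoff is 0.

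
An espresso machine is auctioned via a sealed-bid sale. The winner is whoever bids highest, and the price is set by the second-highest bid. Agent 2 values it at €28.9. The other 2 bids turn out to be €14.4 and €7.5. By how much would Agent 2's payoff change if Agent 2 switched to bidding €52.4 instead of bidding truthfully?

The highest competing bid is €14.4.
Bidding truthfully at €28.9: Agent 2 has the top bid, wins, and pays the second-highest bid €14.4. Payoff = €28.9 − €14.4 = €14.5.
Bidding €52.4: Agent 2 has the top bid, wins, and pays the second-highest bid €14.4. Payoff = €28.9 − €14.4 = €14.5.
Change = €14.5 − €14.5 = €0.0.
The bid only affects whether you win, not the price — here both bids land on the same side of the top rival bid, so the deviation is payoff-neutral.

Payoff change: €0.0.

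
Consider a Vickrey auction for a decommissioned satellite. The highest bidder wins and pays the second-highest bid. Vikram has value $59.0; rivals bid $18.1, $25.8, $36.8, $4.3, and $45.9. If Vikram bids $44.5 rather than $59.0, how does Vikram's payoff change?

The highest competing bid is $45.9.
Bidding truthfully at $59.0: Vikram has the top bid, wins, and pays the second-highest bid $45.9. Payoff = $59.0 − $45.9 = $13.1.
Bidding $44.5: the top bid is $45.9 (a rival), so Vikram loses. Payoff = $0.0.
Change = $0.0 − $13.1 = -$13.1.
Deviating from a truthful bid can only lose payoff in a second-price auction — never gain.

Payoff change: -$13.1.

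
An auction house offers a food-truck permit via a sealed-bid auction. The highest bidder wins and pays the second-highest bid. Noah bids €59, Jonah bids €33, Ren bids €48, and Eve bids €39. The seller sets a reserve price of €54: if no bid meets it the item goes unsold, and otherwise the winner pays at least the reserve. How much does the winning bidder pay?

€54

Sorted high to low: Noah €59 > Ren €48 > Eve €39 > Jonah €33.
Noah has the highest bid, so Noah wins.
The second-highest bid is €48, but the reserve €54 is higher, so the price is the reserve.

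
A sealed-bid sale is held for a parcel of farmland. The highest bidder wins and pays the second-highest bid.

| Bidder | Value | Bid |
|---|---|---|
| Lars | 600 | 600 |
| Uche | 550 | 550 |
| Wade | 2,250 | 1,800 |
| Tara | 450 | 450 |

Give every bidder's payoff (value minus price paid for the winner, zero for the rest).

Payoffs: Lars 0, Uche 0, Wade 1,650, Tara 0.

Ordered from highest: Wade 1,800; Lars 600; Uche 550; Tara 450.
Wade has the top bid and wins; the price is the second-highest bid, 600.
Wade's payoff = 2,250 − 600 = 1,650. All other bidders lose, so their payoff is 0.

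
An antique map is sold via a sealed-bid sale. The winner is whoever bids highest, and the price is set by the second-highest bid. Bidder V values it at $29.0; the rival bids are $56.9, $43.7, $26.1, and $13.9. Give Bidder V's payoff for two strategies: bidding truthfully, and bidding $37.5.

Truthful: $0.0; alternative: $0.0.

The highest competing bid is $56.9.
Bidding truthfully at $29.0: the top bid is $56.9 (a rival), so Bidder V loses. Payoff = $0.0.
Bidding $37.5: the top bid is $56.9 (a rival), so Bidder V loses. Payoff = $0.0.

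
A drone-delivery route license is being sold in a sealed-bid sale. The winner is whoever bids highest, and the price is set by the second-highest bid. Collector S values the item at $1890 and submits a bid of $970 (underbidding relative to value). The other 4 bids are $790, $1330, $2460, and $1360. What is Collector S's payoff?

$0

Highest competing bid: $2460.
Collector S's bid $970 is not the highest, so Collector S loses, pays nothing, and earns zero payoff.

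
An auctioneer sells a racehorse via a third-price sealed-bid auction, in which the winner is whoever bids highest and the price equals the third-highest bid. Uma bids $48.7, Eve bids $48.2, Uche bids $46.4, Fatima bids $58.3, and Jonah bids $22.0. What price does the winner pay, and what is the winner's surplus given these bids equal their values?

The winner pays $48.2 for a surplus of $10.1.

Sorted high to low: Fatima $58.3; Uma $48.7; Eve $48.2; Uche $46.4; Jonah $22.0.
Fatima is the highest bidder, so Fatima wins.
Under the third-price rule, the price is the third-highest bid: $48.2.
Surplus = $58.3 − $48.2 = $10.1.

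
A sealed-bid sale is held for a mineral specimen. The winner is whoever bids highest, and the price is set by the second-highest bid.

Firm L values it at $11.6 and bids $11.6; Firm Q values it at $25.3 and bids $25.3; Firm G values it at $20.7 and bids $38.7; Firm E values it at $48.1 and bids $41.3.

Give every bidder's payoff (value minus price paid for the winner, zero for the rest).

Payoffs: Firm L $0.0, Firm Q $0.0, Firm G $0.0, Firm E $9.4.

Ranking the bids: Firm E $41.3 > Firm G $38.7 > Firm Q $25.3 > Firm L $11.6.
Firm E has the top bid and wins; the price is the second-highest bid, $38.7.
Firm E's payoff = $48.1 − $38.7 = $9.4. All other bidders lose, so their payoff is 0.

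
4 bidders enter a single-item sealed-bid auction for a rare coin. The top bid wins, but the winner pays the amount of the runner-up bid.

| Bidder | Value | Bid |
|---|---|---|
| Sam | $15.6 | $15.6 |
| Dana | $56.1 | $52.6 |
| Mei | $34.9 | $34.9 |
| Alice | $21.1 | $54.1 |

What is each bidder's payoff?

Bids in descending order: Alice $54.1, then Dana $52.6, then Mei $34.9, then Sam $15.6.
Alice has the top bid and wins; the price is the second-highest bid, $52.6.
Alice's payoff = $21.1 − $52.6 = -$31.5. All other bidders lose, so their payoff is 0.

Sam $0.0, Dana $0.0, Mei $0.0, Alice -$31.5.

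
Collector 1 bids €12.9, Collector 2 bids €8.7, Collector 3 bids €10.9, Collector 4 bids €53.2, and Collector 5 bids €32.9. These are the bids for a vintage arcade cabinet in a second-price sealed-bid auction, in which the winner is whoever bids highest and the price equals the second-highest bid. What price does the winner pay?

Ranking the bids: Collector 4 €53.2, then Collector 5 €32.9, then Collector 1 €12.9, then Collector 3 €10.9, then Collector 2 €8.7.
Collector 4 is the highest bidder, so Collector 4 wins.
Under the second-price rule, the price is the second-highest bid: €32.9.

Price paid: €32.9.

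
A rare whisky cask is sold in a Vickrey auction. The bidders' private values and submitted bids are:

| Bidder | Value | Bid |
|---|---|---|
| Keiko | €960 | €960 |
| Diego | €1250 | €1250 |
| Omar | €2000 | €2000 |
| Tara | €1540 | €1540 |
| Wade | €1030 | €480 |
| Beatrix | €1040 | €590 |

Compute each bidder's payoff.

Payoffs: Keiko €0, Diego €0, Omar €460, Tara €0, Wade €0, Beatrix €0.

Ranking the bids: Omar €2000; Tara €1540; Diego €1250; Keiko €960; Beatrix €590; Wade €480.
Omar has the top bid and wins; the price is the second-highest bid, €1540.
Omar's payoff = €2000 − €1540 = €460. All other bidders lose, so their payoff is 0.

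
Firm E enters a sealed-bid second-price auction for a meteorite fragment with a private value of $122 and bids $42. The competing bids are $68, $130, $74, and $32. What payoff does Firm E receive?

Payoff = $0.

Highest competing bid: $130.
Firm E's bid $42 is not the highest, so Firm E loses, pays nothing, and earns zero payoff.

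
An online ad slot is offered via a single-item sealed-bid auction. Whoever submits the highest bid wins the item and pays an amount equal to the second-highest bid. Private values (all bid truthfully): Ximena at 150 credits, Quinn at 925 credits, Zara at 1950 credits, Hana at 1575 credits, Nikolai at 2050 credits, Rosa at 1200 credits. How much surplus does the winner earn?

100 credits

Sorted high to low: Nikolai 2050 credits; Zara 1950 credits; Hana 1575 credits; Rosa 1200 credits; Quinn 925 credits; Ximena 150 credits.
Nikolai wins with the top bid and pays the second-highest, 1950 credits.
Surplus = 2050 credits − 1950 credits = 100 credits.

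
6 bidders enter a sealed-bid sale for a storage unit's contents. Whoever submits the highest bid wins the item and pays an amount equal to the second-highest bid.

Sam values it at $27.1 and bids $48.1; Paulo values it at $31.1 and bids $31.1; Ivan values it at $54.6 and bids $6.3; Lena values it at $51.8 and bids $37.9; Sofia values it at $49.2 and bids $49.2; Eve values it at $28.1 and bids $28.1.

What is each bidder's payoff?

Ranking the bids: Sofia $49.2, then Sam $48.1, then Lena $37.9, then Paulo $31.1, then Eve $28.1, then Ivan $6.3.
Sofia has the top bid and wins; the price is the second-highest bid, $48.1.
Sofia's payoff = $49.2 − $48.1 = $1.1. All other bidders lose, so their payoff is 0.

Sam $0.0, Paulo $0.0, Ivan $0.0, Lena $0.0, Sofia $1.1, Eve $0.0.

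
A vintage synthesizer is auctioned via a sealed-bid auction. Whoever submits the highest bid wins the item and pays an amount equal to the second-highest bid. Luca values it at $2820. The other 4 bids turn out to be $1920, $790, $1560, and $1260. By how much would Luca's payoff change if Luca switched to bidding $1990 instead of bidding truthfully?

The highest competing bid is $1920.
Bidding truthfully at $2820: Luca has the top bid, wins, and pays the second-highest bid $1920. Payoff = $2820 − $1920 = $900.
Bidding $1990: Luca has the top bid, wins, and pays the second-highest bid $1920. Payoff = $2820 − $1920 = $900.
Change = $900 − $900 = $0.

Payoff change: $0.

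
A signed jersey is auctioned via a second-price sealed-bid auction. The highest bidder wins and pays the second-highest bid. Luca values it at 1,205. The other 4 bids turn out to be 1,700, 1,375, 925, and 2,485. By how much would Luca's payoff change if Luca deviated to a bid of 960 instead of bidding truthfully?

Payoff change: 0.

The highest competing bid is 2,485.
Bidding truthfully at 1,205: the top bid is 2,485 (a rival), so Luca loses. Payoff = 0.
Bidding 960: the top bid is 2,485 (a rival), so Luca loses. Payoff = 0.
Change = 0 − 0 = 0.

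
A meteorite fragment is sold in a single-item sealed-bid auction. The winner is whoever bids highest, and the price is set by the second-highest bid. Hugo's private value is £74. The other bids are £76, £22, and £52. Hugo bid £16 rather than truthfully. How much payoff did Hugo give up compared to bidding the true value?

Regret: £0.

The highest competing bid is £76.
Bidding truthfully at £74: the top bid is £76 (a rival), so Hugo loses. Payoff = £0.
Bidding £16: the top bid is £76 (a rival), so Hugo loses. Payoff = £0.
Regret = truthful payoff − actual payoff = £0 − £0 = £0.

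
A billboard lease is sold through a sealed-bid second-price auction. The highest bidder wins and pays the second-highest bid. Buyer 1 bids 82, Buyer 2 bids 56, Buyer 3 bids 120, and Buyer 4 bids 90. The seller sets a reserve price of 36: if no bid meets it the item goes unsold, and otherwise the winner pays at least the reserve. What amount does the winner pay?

90

Sorted high to low: Buyer 3 120 > Buyer 4 90 > Buyer 1 82 > Buyer 2 56.
Buyer 3 has the highest bid, so Buyer 3 wins.
The second-highest bid is 90, which exceeds the reserve, so that sets the price.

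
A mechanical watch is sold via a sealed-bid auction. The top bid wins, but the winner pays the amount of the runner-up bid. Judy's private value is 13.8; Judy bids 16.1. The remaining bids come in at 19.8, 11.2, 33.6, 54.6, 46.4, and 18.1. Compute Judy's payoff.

Highest competing bid: 54.6.
Judy's bid 16.1 is not the highest, so Judy loses, pays nothing, and earns zero payoff.

Payoff = 0.0.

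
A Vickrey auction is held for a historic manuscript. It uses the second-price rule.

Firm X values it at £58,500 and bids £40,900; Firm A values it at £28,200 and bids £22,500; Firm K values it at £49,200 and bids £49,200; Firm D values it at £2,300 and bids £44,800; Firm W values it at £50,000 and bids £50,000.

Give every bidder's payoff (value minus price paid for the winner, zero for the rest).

Ordered from highest: Firm W £50,000 > Firm K £49,200 > Firm D £44,800 > Firm X £40,900 > Firm A £22,500.
Firm W has the top bid and wins; the price is the second-highest bid, £49,200.
Firm W's payoff = £50,000 − £49,200 = £800. All other bidders lose, so their payoff is 0.

Firm X £0, Firm A £0, Firm K £0, Firm D £0, Firm W £800.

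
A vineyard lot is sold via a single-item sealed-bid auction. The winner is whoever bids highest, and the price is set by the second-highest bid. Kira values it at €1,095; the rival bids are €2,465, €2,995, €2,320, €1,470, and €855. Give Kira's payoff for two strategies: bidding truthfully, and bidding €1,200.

Truthful: €0; alternative: €0.

The highest competing bid is €2,995.
Bidding truthfully at €1,095: the top bid is €2,995 (a rival), so Kira loses. Payoff = €0.
Bidding €1,200: the top bid is €2,995 (a rival), so Kira loses. Payoff = €0.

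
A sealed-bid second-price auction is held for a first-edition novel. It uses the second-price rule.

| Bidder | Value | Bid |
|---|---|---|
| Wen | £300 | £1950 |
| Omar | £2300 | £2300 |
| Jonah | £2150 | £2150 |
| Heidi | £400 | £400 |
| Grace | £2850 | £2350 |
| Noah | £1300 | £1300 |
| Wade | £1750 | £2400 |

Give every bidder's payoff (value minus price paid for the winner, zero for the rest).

Ordered from highest: Wade £2400; Grace £2350; Omar £2300; Jonah £2150; Wen £1950; Noah £1300; Heidi £400.
Wade has the top bid and wins; the price is the second-highest bid, £2350.
Wade's payoff = £1750 − £2350 = -£600. All other bidders lose, so their payoff is 0.

Wen £0, Omar £0, Jonah £0, Heidi £0, Grace £0, Noah £0, Wade -£600.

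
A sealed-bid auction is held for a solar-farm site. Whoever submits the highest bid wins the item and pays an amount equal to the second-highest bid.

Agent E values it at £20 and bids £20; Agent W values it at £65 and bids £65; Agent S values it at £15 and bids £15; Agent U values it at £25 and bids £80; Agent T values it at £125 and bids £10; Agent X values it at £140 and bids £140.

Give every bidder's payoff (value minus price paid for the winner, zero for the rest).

Sorted high to low: Agent X £140, then Agent U £80, then Agent W £65, then Agent E £20, then Agent S £15, then Agent T £10.
Agent X has the top bid and wins; the price is the second-highest bid, £80.
Agent X's payoff = £140 − £80 = £60. All other bidders lose, so their payoff is 0.

Payoffs: Agent E £0, Agent W £0, Agent S £0, Agent U £0, Agent T £0, Agent X £60.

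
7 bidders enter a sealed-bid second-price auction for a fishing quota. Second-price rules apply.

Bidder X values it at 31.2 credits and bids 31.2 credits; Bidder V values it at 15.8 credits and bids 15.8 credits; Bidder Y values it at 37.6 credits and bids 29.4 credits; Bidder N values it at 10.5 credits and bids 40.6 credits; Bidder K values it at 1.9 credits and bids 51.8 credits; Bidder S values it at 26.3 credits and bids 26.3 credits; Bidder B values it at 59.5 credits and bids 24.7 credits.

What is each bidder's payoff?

Payoffs: Bidder X 0.0 credits, Bidder V 0.0 credits, Bidder Y 0.0 credits, Bidder N 0.0 credits, Bidder K -38.7 credits, Bidder S 0.0 credits, Bidder B 0.0 credits.

Bids in descending order: Bidder K 51.8 credits > Bidder N 40.6 credits > Bidder X 31.2 credits > Bidder Y 29.4 credits > Bidder S 26.3 credits > Bidder B 24.7 credits > Bidder V 15.8 credits.
Bidder K has the top bid and wins; the price is the second-highest bid, 40.6 credits.
Bidder K's payoff = 1.9 credits − 40.6 credits = -38.7 credits. All other bidders lose, so their payoff is 0.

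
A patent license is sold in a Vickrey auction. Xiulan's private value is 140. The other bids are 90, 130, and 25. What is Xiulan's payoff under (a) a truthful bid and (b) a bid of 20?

The highest competing bid is 130.
Bidding truthfully at 140: Xiulan has the top bid, wins, and pays the second-highest bid 130. Payoff = 140 − 130 = 10.
Bidding 20: the top bid is 130 (a rival), so Xiulan loses. Payoff = 0.

Truthful: 10; alternative: 0.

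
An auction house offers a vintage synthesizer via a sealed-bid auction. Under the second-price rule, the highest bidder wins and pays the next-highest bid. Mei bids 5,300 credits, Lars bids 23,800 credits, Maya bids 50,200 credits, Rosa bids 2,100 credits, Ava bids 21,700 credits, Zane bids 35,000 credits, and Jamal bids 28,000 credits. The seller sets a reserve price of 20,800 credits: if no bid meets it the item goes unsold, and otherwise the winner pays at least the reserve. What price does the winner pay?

Ranking the bids: Maya 50,200 credits > Zane 35,000 credits > Jamal 28,000 credits > Lars 23,800 credits > Ava 21,700 credits > Mei 5,300 credits > Rosa 2,100 credits.
Maya has the highest bid, so Maya wins.
The second-highest bid is 35,000 credits, which exceeds the reserve, so that sets the price.

The winner pays 35,000 credits.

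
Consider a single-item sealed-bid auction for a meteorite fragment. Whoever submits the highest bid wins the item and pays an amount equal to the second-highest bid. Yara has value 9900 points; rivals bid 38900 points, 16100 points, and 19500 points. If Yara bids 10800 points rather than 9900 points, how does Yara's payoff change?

The highest competing bid is 38900 points.
Bidding truthfully at 9900 points: the top bid is 38900 points (a rival), so Yara loses. Payoff = 0 points.
Bidding 10800 points: the top bid is 38900 points (a rival), so Yara loses. Payoff = 0 points.
Change = 0 points − 0 points = 0 points.

0 points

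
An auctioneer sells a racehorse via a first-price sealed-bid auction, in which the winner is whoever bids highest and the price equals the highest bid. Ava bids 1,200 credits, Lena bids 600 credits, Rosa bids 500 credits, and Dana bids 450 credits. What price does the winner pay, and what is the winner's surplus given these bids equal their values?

Bids in descending order: Ava 1,200 credits > Lena 600 credits > Rosa 500 credits > Dana 450 credits.
Ava is the highest bidder, so Ava wins.
Under the first-price rule, the price is the highest bid: 1,200 credits.
Surplus = 1,200 credits − 1,200 credits = 0 credits.

Price 1,200 credits; surplus 0 credits.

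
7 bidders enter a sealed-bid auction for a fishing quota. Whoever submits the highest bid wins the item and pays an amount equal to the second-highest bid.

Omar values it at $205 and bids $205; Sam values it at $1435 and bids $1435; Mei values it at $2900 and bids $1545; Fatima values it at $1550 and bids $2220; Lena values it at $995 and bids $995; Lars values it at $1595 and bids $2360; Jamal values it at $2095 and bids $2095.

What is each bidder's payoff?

Omar $0, Sam $0, Mei $0, Fatima $0, Lena $0, Lars -$625, Jamal $0.

Ordered from highest: Lars $2360 > Fatima $2220 > Jamal $2095 > Mei $1545 > Sam $1435 > Lena $995 > Omar $205.
Lars has the top bid and wins; the price is the second-highest bid, $2220.
Lars's payoff = $1595 − $2220 = -$625. All other bidders lose, so their payoff is 0.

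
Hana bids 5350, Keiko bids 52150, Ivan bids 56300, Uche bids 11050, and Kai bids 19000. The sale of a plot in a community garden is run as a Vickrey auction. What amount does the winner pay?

Price paid: 52150.

Bids in descending order: Ivan 56300 > Keiko 52150 > Kai 19000 > Uche 11050 > Hana 5350.
Ivan has the highest bid, so Ivan wins.
The second-highest bid is 52150, so that is what Ivan pays.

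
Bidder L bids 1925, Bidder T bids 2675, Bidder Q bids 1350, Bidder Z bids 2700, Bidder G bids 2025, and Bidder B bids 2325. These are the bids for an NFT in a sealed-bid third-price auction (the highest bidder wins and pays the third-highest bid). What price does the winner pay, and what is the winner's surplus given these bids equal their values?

Price 2325; surplus 375.

Ordered from highest: Bidder Z 2700, then Bidder T 2675, then Bidder B 2325, then Bidder G 2025, then Bidder L 1925, then Bidder Q 1350.
Bidder Z is the highest bidder, so Bidder Z wins.
Under the third-price rule, the price is the third-highest bid: 2325.
Surplus = 2700 − 2325 = 375.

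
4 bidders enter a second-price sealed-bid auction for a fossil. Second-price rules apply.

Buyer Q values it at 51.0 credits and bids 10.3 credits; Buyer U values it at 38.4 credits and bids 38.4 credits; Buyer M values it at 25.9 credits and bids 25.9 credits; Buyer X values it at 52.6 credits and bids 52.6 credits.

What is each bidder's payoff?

Buyer Q 0.0 credits, Buyer U 0.0 credits, Buyer M 0.0 credits, Buyer X 14.2 credits.

Bids in descending order: Buyer X 52.6 credits > Buyer U 38.4 credits > Buyer M 25.9 credits > Buyer Q 10.3 credits.
Buyer X has the top bid and wins; the price is the second-highest bid, 38.4 credits.
Buyer X's payoff = 52.6 credits − 38.4 credits = 14.2 credits. All other bidders lose, so their payoff is 0.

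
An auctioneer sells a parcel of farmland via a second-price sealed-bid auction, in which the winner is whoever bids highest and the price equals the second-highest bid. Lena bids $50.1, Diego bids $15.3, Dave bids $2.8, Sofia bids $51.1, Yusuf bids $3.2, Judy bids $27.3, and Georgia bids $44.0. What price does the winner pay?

The winner pays $50.1.

Ordered from highest: Sofia $51.1, then Lena $50.1, then Georgia $44.0, then Judy $27.3, then Diego $15.3, then Yusuf $3.2, then Dave $2.8.
Sofia is the highest bidder, so Sofia wins.
Under the second-price rule, the price is the second-highest bid: $50.1.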